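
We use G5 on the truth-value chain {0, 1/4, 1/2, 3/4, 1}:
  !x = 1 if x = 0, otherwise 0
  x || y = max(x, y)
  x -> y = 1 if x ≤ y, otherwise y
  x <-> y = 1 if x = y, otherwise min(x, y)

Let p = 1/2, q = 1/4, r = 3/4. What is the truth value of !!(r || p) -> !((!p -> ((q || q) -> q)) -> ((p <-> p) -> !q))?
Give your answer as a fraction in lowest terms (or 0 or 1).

r || p = 3/4 || 1/2 = 3/4
!(r || p) = !3/4 = 0
!!(r || p) = !0 = 1
!p = !1/2 = 0
q || q = 1/4 || 1/4 = 1/4
(q || q) -> q = 1/4 -> 1/4 = 1
!p -> ((q || q) -> q) = 0 -> 1 = 1
p <-> p = 1/2 <-> 1/2 = 1
!q = !1/4 = 0
(p <-> p) -> !q = 1 -> 0 = 0
(!p -> ((q || q) -> q)) -> ((p <-> p) -> !q) = 1 -> 0 = 0
!((!p -> ((q || q) -> q)) -> ((p <-> p) -> !q)) = !0 = 1
!!(r || p) -> !((!p -> ((q || q) -> q)) -> ((p <-> p) -> !q)) = 1 -> 1 = 1

1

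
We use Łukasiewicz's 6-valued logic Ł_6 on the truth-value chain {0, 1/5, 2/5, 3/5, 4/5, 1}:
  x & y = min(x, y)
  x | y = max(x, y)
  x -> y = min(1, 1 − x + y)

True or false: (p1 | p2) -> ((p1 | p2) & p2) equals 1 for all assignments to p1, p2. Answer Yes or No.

Counterexample: take p1 = 1/5, p2 = 0.
p1 | p2 = 1/5 | 0 = 1/5
p1 | p2 = 1/5 | 0 = 1/5
(p1 | p2) & p2 = 1/5 & 0 = 0
(p1 | p2) -> ((p1 | p2) & p2) = 1/5 -> 0 = 4/5
This gives 4/5 ≠ 1.

No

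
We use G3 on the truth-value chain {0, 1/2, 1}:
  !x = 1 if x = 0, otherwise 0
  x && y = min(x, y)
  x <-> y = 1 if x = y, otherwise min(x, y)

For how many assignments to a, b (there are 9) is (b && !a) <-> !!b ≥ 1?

a = 0, b = 0 ↦ 1  ≥
a = 0, b = 1/2 ↦ 1/2  <
a = 0, b = 1 ↦ 1  ≥
a = 1/2, b = 0 ↦ 1  ≥
a = 1/2, b = 1/2 ↦ 0  <
a = 1/2, b = 1 ↦ 0  <
a = 1, b = 0 ↦ 1  ≥
a = 1, b = 1/2 ↦ 0  <
a = 1, b = 1 ↦ 0  <
So 4 of the 9 assignments meet the threshold.

4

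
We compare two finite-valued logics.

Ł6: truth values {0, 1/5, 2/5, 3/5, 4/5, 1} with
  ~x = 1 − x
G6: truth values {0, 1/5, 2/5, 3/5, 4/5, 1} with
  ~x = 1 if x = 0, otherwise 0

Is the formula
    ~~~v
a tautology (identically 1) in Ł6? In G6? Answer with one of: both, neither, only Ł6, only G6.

neither

In Ł6: at v = 1/5 the value is 4/5 — not a tautology.
In G6: at v = 1/5 the value is 0 — not a tautology.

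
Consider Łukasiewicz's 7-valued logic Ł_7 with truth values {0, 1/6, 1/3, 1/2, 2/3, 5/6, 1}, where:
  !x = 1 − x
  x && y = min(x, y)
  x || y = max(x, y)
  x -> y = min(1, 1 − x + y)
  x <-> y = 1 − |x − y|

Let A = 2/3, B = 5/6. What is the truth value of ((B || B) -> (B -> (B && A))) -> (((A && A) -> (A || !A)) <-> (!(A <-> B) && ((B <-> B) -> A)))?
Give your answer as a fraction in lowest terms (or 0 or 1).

1/6

B || B = 5/6 || 5/6 = 5/6
B && A = 5/6 && 2/3 = 2/3
B -> (B && A) = 5/6 -> 2/3 = 5/6
(B || B) -> (B -> (B && A)) = 5/6 -> 5/6 = 1
A && A = 2/3 && 2/3 = 2/3
!A = !2/3 = 1/3
A || !A = 2/3 || 1/3 = 2/3
(A && A) -> (A || !A) = 2/3 -> 2/3 = 1
A <-> B = 2/3 <-> 5/6 = 5/6
!(A <-> B) = !5/6 = 1/6
B <-> B = 5/6 <-> 5/6 = 1
(B <-> B) -> A = 1 -> 2/3 = 2/3
!(A <-> B) && ((B <-> B) -> A) = 1/6 && 2/3 = 1/6
((A && A) -> (A || !A)) <-> (!(A <-> B) && ((B <-> B) -> A)) = 1 <-> 1/6 = 1/6
((B || B) -> (B -> (B && A))) -> (((A && A) -> (A || !A)) <-> (!(A <-> B) && ((B <-> B) -> A))) = 1 -> 1/6 = 1/6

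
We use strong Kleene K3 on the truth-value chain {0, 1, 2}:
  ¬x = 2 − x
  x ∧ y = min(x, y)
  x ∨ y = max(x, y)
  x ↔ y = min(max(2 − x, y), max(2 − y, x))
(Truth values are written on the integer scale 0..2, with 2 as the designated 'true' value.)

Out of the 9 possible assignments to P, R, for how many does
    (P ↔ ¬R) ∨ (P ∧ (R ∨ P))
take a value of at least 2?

P = 0, R = 0 ↦ 0  <
P = 0, R = 1 ↦ 1  <
P = 0, R = 2 ↦ 2  ≥
P = 1, R = 0 ↦ 1  <
P = 1, R = 1 ↦ 1  <
P = 1, R = 2 ↦ 1  <
P = 2, R = 0 ↦ 2  ≥
P = 2, R = 1 ↦ 2  ≥
P = 2, R = 2 ↦ 2  ≥
So 4 of the 9 assignments meet the threshold.

4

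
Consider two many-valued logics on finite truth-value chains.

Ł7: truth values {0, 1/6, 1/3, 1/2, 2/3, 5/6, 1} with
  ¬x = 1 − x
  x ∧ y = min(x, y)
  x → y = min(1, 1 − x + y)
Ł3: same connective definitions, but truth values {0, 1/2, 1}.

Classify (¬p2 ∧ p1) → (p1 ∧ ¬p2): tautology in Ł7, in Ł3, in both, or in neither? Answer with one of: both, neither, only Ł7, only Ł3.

In Ł7: every assignment gives 1 — tautology.
In Ł3: every assignment gives 1 — tautology.

both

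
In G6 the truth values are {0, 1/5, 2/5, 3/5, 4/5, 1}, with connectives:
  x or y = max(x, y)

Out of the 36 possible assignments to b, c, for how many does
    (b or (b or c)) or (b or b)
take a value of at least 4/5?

20

value 1: 11 assignments (counts)
value 4/5: 9 assignments (counts)
value 3/5: 7 assignments
value 2/5: 5 assignments
value 1/5: 3 assignments
value 0: 1 assignment
So 20 of the 36 assignments meet the threshold.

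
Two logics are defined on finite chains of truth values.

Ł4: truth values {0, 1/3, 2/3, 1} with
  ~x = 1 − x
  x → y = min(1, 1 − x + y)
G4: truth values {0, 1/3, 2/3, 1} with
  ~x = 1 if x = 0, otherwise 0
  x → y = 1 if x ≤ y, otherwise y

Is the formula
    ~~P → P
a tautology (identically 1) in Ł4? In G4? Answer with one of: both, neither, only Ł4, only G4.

In Ł4: every assignment gives 1 — tautology.
In G4: at P = 1/3 the value is 1/3 — not a tautology.

only Ł4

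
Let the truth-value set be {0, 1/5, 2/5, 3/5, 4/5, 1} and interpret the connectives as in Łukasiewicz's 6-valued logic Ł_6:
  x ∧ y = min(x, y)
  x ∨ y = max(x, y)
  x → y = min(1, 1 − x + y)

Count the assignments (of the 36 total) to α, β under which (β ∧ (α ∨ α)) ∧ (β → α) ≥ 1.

1

value 1: 1 assignment (counts)
value 4/5: 3 assignments
value 3/5: 5 assignments
value 2/5: 7 assignments
value 1/5: 9 assignments
value 0: 11 assignments
So 1 of the 36 assignments meets the threshold.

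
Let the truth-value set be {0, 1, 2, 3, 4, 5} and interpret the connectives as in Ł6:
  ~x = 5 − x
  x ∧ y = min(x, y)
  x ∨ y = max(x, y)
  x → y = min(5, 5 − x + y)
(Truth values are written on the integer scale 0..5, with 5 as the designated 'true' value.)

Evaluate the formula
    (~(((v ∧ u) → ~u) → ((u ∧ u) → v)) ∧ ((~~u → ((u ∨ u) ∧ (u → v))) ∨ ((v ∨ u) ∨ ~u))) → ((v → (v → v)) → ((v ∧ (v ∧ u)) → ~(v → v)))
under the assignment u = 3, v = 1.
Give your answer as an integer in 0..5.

5

v ∧ u = 1 ∧ 3 = 1
~u = ~3 = 2
(v ∧ u) → ~u = 1 → 2 = 5
u ∧ u = 3 ∧ 3 = 3
(u ∧ u) → v = 3 → 1 = 3
((v ∧ u) → ~u) → ((u ∧ u) → v) = 5 → 3 = 3
~(((v ∧ u) → ~u) → ((u ∧ u) → v)) = ~3 = 2
~u = ~3 = 2
~~u = ~2 = 3
u ∨ u = 3 ∨ 3 = 3
u → v = 3 → 1 = 3
(u ∨ u) ∧ (u → v) = 3 ∧ 3 = 3
~~u → ((u ∨ u) ∧ (u → v)) = 3 → 3 = 5
v ∨ u = 1 ∨ 3 = 3
~u = ~3 = 2
(v ∨ u) ∨ ~u = 3 ∨ 2 = 3
(~~u → ((u ∨ u) ∧ (u → v))) ∨ ((v ∨ u) ∨ ~u) = 5 ∨ 3 = 5
~(((v ∧ u) → ~u) → ((u ∧ u) → v)) ∧ ((~~u → ((u ∨ u) ∧ (u → v))) ∨ ((v ∨ u) ∨ ~u)) = 2 ∧ 5 = 2
v → v = 1 → 1 = 5
v → (v → v) = 1 → 5 = 5
v ∧ u = 1 ∧ 3 = 1
v ∧ (v ∧ u) = 1 ∧ 1 = 1
v → v = 1 → 1 = 5
~(v → v) = ~5 = 0
(v ∧ (v ∧ u)) → ~(v → v) = 1 → 0 = 4
(v → (v → v)) → ((v ∧ (v ∧ u)) → ~(v → v)) = 5 → 4 = 4
(~(((v ∧ u) → ~u) → ((u ∧ u) → v)) ∧ ((~~u → ((u ∨ u) ∧ (u → v))) ∨ ((v ∨ u) ∨ ~u))) → ((v → (v → v)) → ((v ∧ (v ∧ u)) → ~(v → v))) = 2 → 4 = 5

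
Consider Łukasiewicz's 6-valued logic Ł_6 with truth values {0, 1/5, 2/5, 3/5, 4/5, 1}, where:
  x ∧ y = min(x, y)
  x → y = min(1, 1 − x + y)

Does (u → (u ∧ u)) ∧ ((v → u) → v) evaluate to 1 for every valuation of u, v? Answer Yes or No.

No

Counterexample: take u = 0, v = 0.
u ∧ u = 0 ∧ 0 = 0
u → (u ∧ u) = 0 → 0 = 1
v → u = 0 → 0 = 1
(v → u) → v = 1 → 0 = 0
(u → (u ∧ u)) ∧ ((v → u) → v) = 1 ∧ 0 = 0
This gives 0 ≠ 1.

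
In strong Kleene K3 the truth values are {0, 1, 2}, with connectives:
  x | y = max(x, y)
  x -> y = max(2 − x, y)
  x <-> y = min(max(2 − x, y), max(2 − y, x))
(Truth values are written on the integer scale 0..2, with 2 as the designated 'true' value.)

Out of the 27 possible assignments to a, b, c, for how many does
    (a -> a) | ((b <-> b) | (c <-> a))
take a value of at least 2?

24

value 2: 24 assignments (counts)
value 1: 3 assignments
So 24 of the 27 assignments meet the threshold.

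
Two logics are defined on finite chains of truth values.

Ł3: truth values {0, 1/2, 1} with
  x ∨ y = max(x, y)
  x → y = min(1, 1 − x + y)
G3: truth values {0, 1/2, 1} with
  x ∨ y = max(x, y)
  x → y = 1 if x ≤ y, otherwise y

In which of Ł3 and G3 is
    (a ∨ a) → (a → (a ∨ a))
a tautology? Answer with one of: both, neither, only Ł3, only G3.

In Ł3: every assignment gives 1 — tautology.
In G3: every assignment gives 1 — tautology.

both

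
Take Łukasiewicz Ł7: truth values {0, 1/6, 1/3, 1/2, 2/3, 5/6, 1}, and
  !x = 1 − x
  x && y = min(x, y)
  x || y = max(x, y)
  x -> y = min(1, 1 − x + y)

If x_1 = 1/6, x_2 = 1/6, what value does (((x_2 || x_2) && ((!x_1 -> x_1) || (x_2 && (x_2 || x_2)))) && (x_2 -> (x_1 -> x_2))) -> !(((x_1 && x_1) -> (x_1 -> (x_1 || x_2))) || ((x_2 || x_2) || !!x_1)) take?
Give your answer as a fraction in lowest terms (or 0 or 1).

x_2 || x_2 = 1/6 || 1/6 = 1/6
!x_1 = !1/6 = 5/6
!x_1 -> x_1 = 5/6 -> 1/6 = 1/3
x_2 || x_2 = 1/6 || 1/6 = 1/6
x_2 && (x_2 || x_2) = 1/6 && 1/6 = 1/6
(!x_1 -> x_1) || (x_2 && (x_2 || x_2)) = 1/3 || 1/6 = 1/3
(x_2 || x_2) && ((!x_1 -> x_1) || (x_2 && (x_2 || x_2))) = 1/6 && 1/3 = 1/6
x_1 -> x_2 = 1/6 -> 1/6 = 1
x_2 -> (x_1 -> x_2) = 1/6 -> 1 = 1
((x_2 || x_2) && ((!x_1 -> x_1) || (x_2 && (x_2 || x_2)))) && (x_2 -> (x_1 -> x_2)) = 1/6 && 1 = 1/6
x_1 && x_1 = 1/6 && 1/6 = 1/6
x_1 || x_2 = 1/6 || 1/6 = 1/6
x_1 -> (x_1 || x_2) = 1/6 -> 1/6 = 1
(x_1 && x_1) -> (x_1 -> (x_1 || x_2)) = 1/6 -> 1 = 1
x_2 || x_2 = 1/6 || 1/6 = 1/6
!x_1 = !1/6 = 5/6
!!x_1 = !5/6 = 1/6
(x_2 || x_2) || !!x_1 = 1/6 || 1/6 = 1/6
((x_1 && x_1) -> (x_1 -> (x_1 || x_2))) || ((x_2 || x_2) || !!x_1) = 1 || 1/6 = 1
!(((x_1 && x_1) -> (x_1 -> (x_1 || x_2))) || ((x_2 || x_2) || !!x_1)) = !1 = 0
(((x_2 || x_2) && ((!x_1 -> x_1) || (x_2 && (x_2 || x_2)))) && (x_2 -> (x_1 -> x_2))) -> !(((x_1 && x_1) -> (x_1 -> (x_1 || x_2))) || ((x_2 || x_2) || !!x_1)) = 1/6 -> 0 = 5/6

5/6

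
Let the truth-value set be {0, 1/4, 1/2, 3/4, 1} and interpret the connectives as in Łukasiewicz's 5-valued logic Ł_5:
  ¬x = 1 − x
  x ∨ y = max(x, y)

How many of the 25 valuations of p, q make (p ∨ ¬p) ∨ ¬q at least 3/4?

22

value 1: 13 assignments (counts)
value 3/4: 9 assignments (counts)
value 1/2: 3 assignments
So 22 of the 25 assignments meet the threshold.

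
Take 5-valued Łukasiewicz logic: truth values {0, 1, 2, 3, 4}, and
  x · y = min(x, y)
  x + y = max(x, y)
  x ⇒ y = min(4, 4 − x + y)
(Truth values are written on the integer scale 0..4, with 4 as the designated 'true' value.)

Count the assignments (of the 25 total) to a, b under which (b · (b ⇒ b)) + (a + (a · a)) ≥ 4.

value 4: 9 assignments (counts)
value 3: 7 assignments
value 2: 5 assignments
value 1: 3 assignments
value 0: 1 assignment
So 9 of the 25 assignments meet the threshold.

9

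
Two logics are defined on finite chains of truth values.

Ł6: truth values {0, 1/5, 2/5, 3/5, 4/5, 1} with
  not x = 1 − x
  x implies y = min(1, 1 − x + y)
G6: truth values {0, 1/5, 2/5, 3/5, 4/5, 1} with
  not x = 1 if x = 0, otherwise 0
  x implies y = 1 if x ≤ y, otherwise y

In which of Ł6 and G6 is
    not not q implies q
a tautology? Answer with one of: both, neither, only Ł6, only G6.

In Ł6: every assignment gives 1 — tautology.
In G6: at q = 1/5 the value is 1/5 — not a tautology.

only Ł6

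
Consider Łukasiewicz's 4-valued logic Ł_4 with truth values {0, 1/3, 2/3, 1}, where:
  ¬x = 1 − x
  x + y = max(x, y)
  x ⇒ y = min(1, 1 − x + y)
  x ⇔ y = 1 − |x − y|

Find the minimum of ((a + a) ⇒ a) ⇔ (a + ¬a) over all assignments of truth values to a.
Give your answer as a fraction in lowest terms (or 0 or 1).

Take a = 1/3:
a + a = 1/3 + 1/3 = 1/3
(a + a) ⇒ a = 1/3 ⇒ 1/3 = 1
¬a = ¬1/3 = 2/3
a + ¬a = 1/3 + 2/3 = 2/3
((a + a) ⇒ a) ⇔ (a + ¬a) = 1 ⇔ 2/3 = 2/3
No assignment yields a value below 2/3, so this is the minimum.

2/3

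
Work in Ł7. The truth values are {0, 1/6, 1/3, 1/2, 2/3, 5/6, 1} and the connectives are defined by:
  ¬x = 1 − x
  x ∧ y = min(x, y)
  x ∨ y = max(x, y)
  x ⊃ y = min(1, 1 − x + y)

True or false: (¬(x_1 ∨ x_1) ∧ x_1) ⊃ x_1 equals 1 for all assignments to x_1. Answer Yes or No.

Yes

x_1 = 0 ↦ 1
x_1 = 1/6 ↦ 1
x_1 = 1/3 ↦ 1
x_1 = 1/2 ↦ 1
x_1 = 2/3 ↦ 1
x_1 = 5/6 ↦ 1
x_1 = 1 ↦ 1
Every assignment gives a value ≥ 1.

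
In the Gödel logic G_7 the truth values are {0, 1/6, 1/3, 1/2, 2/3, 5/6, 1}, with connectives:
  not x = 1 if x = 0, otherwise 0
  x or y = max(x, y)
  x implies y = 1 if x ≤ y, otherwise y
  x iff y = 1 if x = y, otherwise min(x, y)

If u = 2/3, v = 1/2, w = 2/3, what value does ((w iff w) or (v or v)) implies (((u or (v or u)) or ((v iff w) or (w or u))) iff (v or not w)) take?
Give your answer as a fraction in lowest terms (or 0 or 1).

w iff w = 2/3 iff 2/3 = 1
v or v = 1/2 or 1/2 = 1/2
(w iff w) or (v or v) = 1 or 1/2 = 1
v or u = 1/2 or 2/3 = 2/3
u or (v or u) = 2/3 or 2/3 = 2/3
v iff w = 1/2 iff 2/3 = 1/2
w or u = 2/3 or 2/3 = 2/3
(v iff w) or (w or u) = 1/2 or 2/3 = 2/3
(u or (v or u)) or ((v iff w) or (w or u)) = 2/3 or 2/3 = 2/3
not w = not 2/3 = 0
v or not w = 1/2 or 0 = 1/2
((u or (v or u)) or ((v iff w) or (w or u))) iff (v or not w) = 2/3 iff 1/2 = 1/2
((w iff w) or (v or v)) implies (((u or (v or u)) or ((v iff w) or (w or u))) iff (v or not w)) = 1 implies 1/2 = 1/2

1/2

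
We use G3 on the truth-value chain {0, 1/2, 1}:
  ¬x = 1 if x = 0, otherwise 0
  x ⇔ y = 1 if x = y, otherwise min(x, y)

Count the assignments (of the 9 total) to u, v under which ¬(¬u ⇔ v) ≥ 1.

5

u = 0, v = 0 ↦ 1  ≥
u = 0, v = 1/2 ↦ 0  <
u = 0, v = 1 ↦ 0  <
u = 1/2, v = 0 ↦ 0  <
u = 1/2, v = 1/2 ↦ 1  ≥
u = 1/2, v = 1 ↦ 1  ≥
u = 1, v = 0 ↦ 0  <
u = 1, v = 1/2 ↦ 1  ≥
u = 1, v = 1 ↦ 1  ≥
So 5 of the 9 assignments meet the threshold.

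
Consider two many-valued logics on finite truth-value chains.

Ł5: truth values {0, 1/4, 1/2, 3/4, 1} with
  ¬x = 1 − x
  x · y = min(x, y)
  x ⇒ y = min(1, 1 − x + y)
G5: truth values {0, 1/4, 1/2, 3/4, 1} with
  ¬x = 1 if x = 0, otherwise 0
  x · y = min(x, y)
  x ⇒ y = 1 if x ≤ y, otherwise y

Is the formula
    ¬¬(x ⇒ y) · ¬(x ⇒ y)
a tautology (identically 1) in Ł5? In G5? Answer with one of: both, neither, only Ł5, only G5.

In Ł5: at x = 0, y = 0 the value is 0 — not a tautology.
In G5: at x = 0, y = 0 the value is 0 — not a tautology.

neither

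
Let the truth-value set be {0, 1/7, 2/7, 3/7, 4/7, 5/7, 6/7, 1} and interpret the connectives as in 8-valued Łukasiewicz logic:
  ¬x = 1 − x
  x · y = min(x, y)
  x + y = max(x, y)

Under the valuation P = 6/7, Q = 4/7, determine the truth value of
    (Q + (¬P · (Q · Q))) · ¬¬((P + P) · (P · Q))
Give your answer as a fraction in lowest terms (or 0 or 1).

4/7

¬P = ¬6/7 = 1/7
Q · Q = 4/7 · 4/7 = 4/7
¬P · (Q · Q) = 1/7 · 4/7 = 1/7
Q + (¬P · (Q · Q)) = 4/7 + 1/7 = 4/7
P + P = 6/7 + 6/7 = 6/7
P · Q = 6/7 · 4/7 = 4/7
(P + P) · (P · Q) = 6/7 · 4/7 = 4/7
¬((P + P) · (P · Q)) = ¬4/7 = 3/7
¬¬((P + P) · (P · Q)) = ¬3/7 = 4/7
(Q + (¬P · (Q · Q))) · ¬¬((P + P) · (P · Q)) = 4/7 · 4/7 = 4/7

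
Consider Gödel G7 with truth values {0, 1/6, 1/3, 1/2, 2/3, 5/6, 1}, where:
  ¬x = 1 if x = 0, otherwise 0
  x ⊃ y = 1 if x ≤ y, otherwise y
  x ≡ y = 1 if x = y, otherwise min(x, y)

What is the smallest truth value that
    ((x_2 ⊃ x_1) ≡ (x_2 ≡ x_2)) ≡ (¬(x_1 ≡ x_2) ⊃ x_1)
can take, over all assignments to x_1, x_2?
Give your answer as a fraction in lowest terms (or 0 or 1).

Take x_1 = 1/6, x_2 = 0:
x_2 ⊃ x_1 = 0 ⊃ 1/6 = 1
x_2 ≡ x_2 = 0 ≡ 0 = 1
(x_2 ⊃ x_1) ≡ (x_2 ≡ x_2) = 1 ≡ 1 = 1
x_1 ≡ x_2 = 1/6 ≡ 0 = 0
¬(x_1 ≡ x_2) = ¬0 = 1
¬(x_1 ≡ x_2) ⊃ x_1 = 1 ⊃ 1/6 = 1/6
((x_2 ⊃ x_1) ≡ (x_2 ≡ x_2)) ≡ (¬(x_1 ≡ x_2) ⊃ x_1) = 1 ≡ 1/6 = 1/6
No assignment yields a value below 1/6, so this is the minimum.

1/6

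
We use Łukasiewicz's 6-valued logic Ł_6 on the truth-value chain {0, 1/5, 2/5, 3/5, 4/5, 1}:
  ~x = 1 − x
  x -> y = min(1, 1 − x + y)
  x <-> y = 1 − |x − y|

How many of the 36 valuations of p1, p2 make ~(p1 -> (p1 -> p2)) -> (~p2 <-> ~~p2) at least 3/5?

value 1: 32 assignments (counts)
value 4/5: 1 assignment (counts)
value 3/5: 1 assignment (counts)
value 2/5: 1 assignment
value 0: 1 assignment
So 34 of the 36 assignments meet the threshold.

34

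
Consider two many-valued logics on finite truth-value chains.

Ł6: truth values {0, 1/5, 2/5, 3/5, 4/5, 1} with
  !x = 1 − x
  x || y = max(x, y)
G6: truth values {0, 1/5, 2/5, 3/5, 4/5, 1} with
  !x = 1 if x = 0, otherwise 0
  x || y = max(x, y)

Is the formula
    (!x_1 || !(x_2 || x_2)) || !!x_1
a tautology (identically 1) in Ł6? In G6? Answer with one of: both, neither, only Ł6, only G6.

only G6

In Ł6: at x_1 = 1/5, x_2 = 1/5 the value is 4/5 — not a tautology.
In G6: every assignment gives 1 — tautology.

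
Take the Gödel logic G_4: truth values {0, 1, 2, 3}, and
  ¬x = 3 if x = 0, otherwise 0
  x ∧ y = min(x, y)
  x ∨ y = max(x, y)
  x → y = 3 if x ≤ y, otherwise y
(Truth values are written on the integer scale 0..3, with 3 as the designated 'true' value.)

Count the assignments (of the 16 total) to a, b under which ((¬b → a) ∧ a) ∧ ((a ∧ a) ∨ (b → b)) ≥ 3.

a = 0, b = 0 ↦ 0  <
a = 0, b = 1 ↦ 0  <
a = 0, b = 2 ↦ 0  <
a = 0, b = 3 ↦ 0  <
a = 1, b = 0 ↦ 1  <
a = 1, b = 1 ↦ 1  <
a = 1, b = 2 ↦ 1  <
a = 1, b = 3 ↦ 1  <
a = 2, b = 0 ↦ 2  <
a = 2, b = 1 ↦ 2  <
a = 2, b = 2 ↦ 2  <
a = 2, b = 3 ↦ 2  <
a = 3, b = 0 ↦ 3  ≥
a = 3, b = 1 ↦ 3  ≥
a = 3, b = 2 ↦ 3  ≥
a = 3, b = 3 ↦ 3  ≥
So 4 of the 16 assignments meet the threshold.

4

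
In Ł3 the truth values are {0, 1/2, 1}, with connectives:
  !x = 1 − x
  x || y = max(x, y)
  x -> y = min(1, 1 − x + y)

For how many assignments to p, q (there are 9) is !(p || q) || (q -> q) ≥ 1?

p = 0, q = 0 ↦ 1  ≥
p = 0, q = 1/2 ↦ 1  ≥
p = 0, q = 1 ↦ 1  ≥
p = 1/2, q = 0 ↦ 1  ≥
p = 1/2, q = 1/2 ↦ 1  ≥
p = 1/2, q = 1 ↦ 1  ≥
p = 1, q = 0 ↦ 1  ≥
p = 1, q = 1/2 ↦ 1  ≥
p = 1, q = 1 ↦ 1  ≥
So 9 of the 9 assignments meet the threshold.

9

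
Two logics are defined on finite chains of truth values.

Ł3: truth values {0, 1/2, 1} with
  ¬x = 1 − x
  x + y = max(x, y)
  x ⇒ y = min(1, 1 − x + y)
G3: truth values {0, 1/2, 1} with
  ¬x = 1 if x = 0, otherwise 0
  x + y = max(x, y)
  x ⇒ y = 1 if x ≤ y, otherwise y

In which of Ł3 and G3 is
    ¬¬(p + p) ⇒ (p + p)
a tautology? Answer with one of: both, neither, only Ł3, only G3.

only Ł3

In Ł3: every assignment gives 1 — tautology.
In G3: at p = 1/2 the value is 1/2 — not a tautology.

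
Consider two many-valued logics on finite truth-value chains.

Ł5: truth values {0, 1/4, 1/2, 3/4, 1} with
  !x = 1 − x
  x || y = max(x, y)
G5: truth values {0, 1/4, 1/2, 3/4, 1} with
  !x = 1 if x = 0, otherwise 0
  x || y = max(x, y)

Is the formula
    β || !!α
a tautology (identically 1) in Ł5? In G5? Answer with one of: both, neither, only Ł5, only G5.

neither

In Ł5: at α = 0, β = 0 the value is 0 — not a tautology.
In G5: at α = 0, β = 0 the value is 0 — not a tautology.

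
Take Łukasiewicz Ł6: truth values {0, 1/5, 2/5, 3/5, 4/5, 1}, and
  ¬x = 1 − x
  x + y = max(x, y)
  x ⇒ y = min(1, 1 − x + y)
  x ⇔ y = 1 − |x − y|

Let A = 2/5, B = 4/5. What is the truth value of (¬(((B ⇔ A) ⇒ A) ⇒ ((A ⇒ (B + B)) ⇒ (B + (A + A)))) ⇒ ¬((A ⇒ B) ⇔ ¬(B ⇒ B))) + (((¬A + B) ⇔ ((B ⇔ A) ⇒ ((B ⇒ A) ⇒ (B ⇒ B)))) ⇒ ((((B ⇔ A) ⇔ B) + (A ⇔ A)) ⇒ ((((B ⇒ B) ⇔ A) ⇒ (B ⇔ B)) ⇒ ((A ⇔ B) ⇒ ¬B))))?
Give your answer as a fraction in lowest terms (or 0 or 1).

1

B ⇔ A = 4/5 ⇔ 2/5 = 3/5
(B ⇔ A) ⇒ A = 3/5 ⇒ 2/5 = 4/5
B + B = 4/5 + 4/5 = 4/5
A ⇒ (B + B) = 2/5 ⇒ 4/5 = 1
A + A = 2/5 + 2/5 = 2/5
B + (A + A) = 4/5 + 2/5 = 4/5
(A ⇒ (B + B)) ⇒ (B + (A + A)) = 1 ⇒ 4/5 = 4/5
((B ⇔ A) ⇒ A) ⇒ ((A ⇒ (B + B)) ⇒ (B + (A + A))) = 4/5 ⇒ 4/5 = 1
¬(((B ⇔ A) ⇒ A) ⇒ ((A ⇒ (B + B)) ⇒ (B + (A + A)))) = ¬1 = 0
A ⇒ B = 2/5 ⇒ 4/5 = 1
B ⇒ B = 4/5 ⇒ 4/5 = 1
¬(B ⇒ B) = ¬1 = 0
(A ⇒ B) ⇔ ¬(B ⇒ B) = 1 ⇔ 0 = 0
¬((A ⇒ B) ⇔ ¬(B ⇒ B)) = ¬0 = 1
¬(((B ⇔ A) ⇒ A) ⇒ ((A ⇒ (B + B)) ⇒ (B + (A + A)))) ⇒ ¬((A ⇒ B) ⇔ ¬(B ⇒ B)) = 0 ⇒ 1 = 1
¬A = ¬2/5 = 3/5
¬A + B = 3/5 + 4/5 = 4/5
B ⇔ A = 4/5 ⇔ 2/5 = 3/5
B ⇒ A = 4/5 ⇒ 2/5 = 3/5
B ⇒ B = 4/5 ⇒ 4/5 = 1
(B ⇒ A) ⇒ (B ⇒ B) = 3/5 ⇒ 1 = 1
(B ⇔ A) ⇒ ((B ⇒ A) ⇒ (B ⇒ B)) = 3/5 ⇒ 1 = 1
(¬A + B) ⇔ ((B ⇔ A) ⇒ ((B ⇒ A) ⇒ (B ⇒ B))) = 4/5 ⇔ 1 = 4/5
B ⇔ A = 4/5 ⇔ 2/5 = 3/5
(B ⇔ A) ⇔ B = 3/5 ⇔ 4/5 = 4/5
A ⇔ A = 2/5 ⇔ 2/5 = 1
((B ⇔ A) ⇔ B) + (A ⇔ A) = 4/5 + 1 = 1
B ⇒ B = 4/5 ⇒ 4/5 = 1
(B ⇒ B) ⇔ A = 1 ⇔ 2/5 = 2/5
B ⇔ B = 4/5 ⇔ 4/5 = 1
((B ⇒ B) ⇔ A) ⇒ (B ⇔ B) = 2/5 ⇒ 1 = 1
A ⇔ B = 2/5 ⇔ 4/5 = 3/5
¬B = ¬4/5 = 1/5
(A ⇔ B) ⇒ ¬B = 3/5 ⇒ 1/5 = 3/5
(((B ⇒ B) ⇔ A) ⇒ (B ⇔ B)) ⇒ ((A ⇔ B) ⇒ ¬B) = 1 ⇒ 3/5 = 3/5
(((B ⇔ A) ⇔ B) + (A ⇔ A)) ⇒ ((((B ⇒ B) ⇔ A) ⇒ (B ⇔ B)) ⇒ ((A ⇔ B) ⇒ ¬B)) = 1 ⇒ 3/5 = 3/5
((¬A + B) ⇔ ((B ⇔ A) ⇒ ((B ⇒ A) ⇒ (B ⇒ B)))) ⇒ ((((B ⇔ A) ⇔ B) + (A ⇔ A)) ⇒ ((((B ⇒ B) ⇔ A) ⇒ (B ⇔ B)) ⇒ ((A ⇔ B) ⇒ ¬B))) = 4/5 ⇒ 3/5 = 4/5
(¬(((B ⇔ A) ⇒ A) ⇒ ((A ⇒ (B + B)) ⇒ (B + (A + A)))) ⇒ ¬((A ⇒ B) ⇔ ¬(B ⇒ B))) + (((¬A + B) ⇔ ((B ⇔ A) ⇒ ((B ⇒ A) ⇒ (B ⇒ B)))) ⇒ ((((B ⇔ A) ⇔ B) + (A ⇔ A)) ⇒ ((((B ⇒ B) ⇔ A) ⇒ (B ⇔ B)) ⇒ ((A ⇔ B) ⇒ ¬B)))) = 1 + 4/5 = 1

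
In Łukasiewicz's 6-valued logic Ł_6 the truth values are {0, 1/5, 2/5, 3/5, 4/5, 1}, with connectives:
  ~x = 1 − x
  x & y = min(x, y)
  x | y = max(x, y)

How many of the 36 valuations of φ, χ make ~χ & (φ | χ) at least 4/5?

4

value 1: 1 assignment (counts)
value 4/5: 3 assignments (counts)
value 3/5: 5 assignments
value 2/5: 11 assignments
value 1/5: 9 assignments
value 0: 7 assignments
So 4 of the 36 assignments meet the threshold.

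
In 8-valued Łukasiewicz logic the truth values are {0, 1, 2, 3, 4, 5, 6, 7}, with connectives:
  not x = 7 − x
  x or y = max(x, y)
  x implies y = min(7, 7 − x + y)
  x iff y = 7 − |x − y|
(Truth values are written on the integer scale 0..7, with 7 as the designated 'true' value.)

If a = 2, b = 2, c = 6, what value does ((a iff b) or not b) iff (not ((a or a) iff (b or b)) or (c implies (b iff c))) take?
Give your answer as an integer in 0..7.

a iff b = 2 iff 2 = 7
not b = not 2 = 5
(a iff b) or not b = 7 or 5 = 7
a or a = 2 or 2 = 2
b or b = 2 or 2 = 2
(a or a) iff (b or b) = 2 iff 2 = 7
not ((a or a) iff (b or b)) = not 7 = 0
b iff c = 2 iff 6 = 3
c implies (b iff c) = 6 implies 3 = 4
not ((a or a) iff (b or b)) or (c implies (b iff c)) = 0 or 4 = 4
((a iff b) or not b) iff (not ((a or a) iff (b or b)) or (c implies (b iff c))) = 7 iff 4 = 4

4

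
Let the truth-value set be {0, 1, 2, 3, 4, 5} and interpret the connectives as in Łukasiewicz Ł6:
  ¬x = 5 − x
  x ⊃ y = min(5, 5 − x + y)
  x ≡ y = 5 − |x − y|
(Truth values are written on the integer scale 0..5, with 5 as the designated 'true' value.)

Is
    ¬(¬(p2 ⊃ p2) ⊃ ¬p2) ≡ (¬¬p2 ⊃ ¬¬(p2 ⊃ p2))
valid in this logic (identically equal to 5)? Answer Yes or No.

Counterexample: take p2 = 0.
p2 ⊃ p2 = 0 ⊃ 0 = 5
¬(p2 ⊃ p2) = ¬5 = 0
¬p2 = ¬0 = 5
¬(p2 ⊃ p2) ⊃ ¬p2 = 0 ⊃ 5 = 5
¬(¬(p2 ⊃ p2) ⊃ ¬p2) = ¬5 = 0
¬¬p2 = ¬5 = 0
¬¬(p2 ⊃ p2) = ¬0 = 5
¬¬p2 ⊃ ¬¬(p2 ⊃ p2) = 0 ⊃ 5 = 5
¬(¬(p2 ⊃ p2) ⊃ ¬p2) ≡ (¬¬p2 ⊃ ¬¬(p2 ⊃ p2)) = 0 ≡ 5 = 0
This gives 0 ≠ 5.

No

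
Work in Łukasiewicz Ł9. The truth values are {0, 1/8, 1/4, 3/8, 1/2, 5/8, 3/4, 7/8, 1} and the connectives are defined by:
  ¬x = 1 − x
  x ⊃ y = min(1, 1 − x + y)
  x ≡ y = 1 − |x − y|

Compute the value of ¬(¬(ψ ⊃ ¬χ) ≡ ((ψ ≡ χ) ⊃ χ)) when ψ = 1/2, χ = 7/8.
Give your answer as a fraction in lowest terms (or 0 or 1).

¬χ = ¬7/8 = 1/8
ψ ⊃ ¬χ = 1/2 ⊃ 1/8 = 5/8
¬(ψ ⊃ ¬χ) = ¬5/8 = 3/8
ψ ≡ χ = 1/2 ≡ 7/8 = 5/8
(ψ ≡ χ) ⊃ χ = 5/8 ⊃ 7/8 = 1
¬(ψ ⊃ ¬χ) ≡ ((ψ ≡ χ) ⊃ χ) = 3/8 ≡ 1 = 3/8
¬(¬(ψ ⊃ ¬χ) ≡ ((ψ ≡ χ) ⊃ χ)) = ¬3/8 = 5/8

5/8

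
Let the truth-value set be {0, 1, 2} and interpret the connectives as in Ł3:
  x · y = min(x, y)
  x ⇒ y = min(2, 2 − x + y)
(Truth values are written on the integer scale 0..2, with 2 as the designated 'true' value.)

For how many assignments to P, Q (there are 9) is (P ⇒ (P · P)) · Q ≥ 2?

3

P = 0, Q = 0 ↦ 0  <
P = 0, Q = 1 ↦ 1  <
P = 0, Q = 2 ↦ 2  ≥
P = 1, Q = 0 ↦ 0  <
P = 1, Q = 1 ↦ 1  <
P = 1, Q = 2 ↦ 2  ≥
P = 2, Q = 0 ↦ 0  <
P = 2, Q = 1 ↦ 1  <
P = 2, Q = 2 ↦ 2  ≥
So 3 of the 9 assignments meet the threshold.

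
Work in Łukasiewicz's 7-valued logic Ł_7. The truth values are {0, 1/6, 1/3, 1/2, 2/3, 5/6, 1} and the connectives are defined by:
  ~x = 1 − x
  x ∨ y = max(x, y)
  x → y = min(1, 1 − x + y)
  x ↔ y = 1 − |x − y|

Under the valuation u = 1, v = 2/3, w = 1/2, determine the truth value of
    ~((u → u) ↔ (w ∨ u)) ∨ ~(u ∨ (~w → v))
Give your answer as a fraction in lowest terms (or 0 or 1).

0

u → u = 1 → 1 = 1
w ∨ u = 1/2 ∨ 1 = 1
(u → u) ↔ (w ∨ u) = 1 ↔ 1 = 1
~((u → u) ↔ (w ∨ u)) = ~1 = 0
~w = ~1/2 = 1/2
~w → v = 1/2 → 2/3 = 1
u ∨ (~w → v) = 1 ∨ 1 = 1
~(u ∨ (~w → v)) = ~1 = 0
~((u → u) ↔ (w ∨ u)) ∨ ~(u ∨ (~w → v)) = 0 ∨ 0 = 0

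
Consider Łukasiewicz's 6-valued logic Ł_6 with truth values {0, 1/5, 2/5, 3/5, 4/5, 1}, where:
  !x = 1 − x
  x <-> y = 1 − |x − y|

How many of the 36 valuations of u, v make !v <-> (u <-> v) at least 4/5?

value 1: 8 assignments (counts)
value 4/5: 10 assignments (counts)
value 3/5: 7 assignments
value 2/5: 6 assignments
value 1/5: 3 assignments
value 0: 2 assignments
So 18 of the 36 assignments meet the threshold.

18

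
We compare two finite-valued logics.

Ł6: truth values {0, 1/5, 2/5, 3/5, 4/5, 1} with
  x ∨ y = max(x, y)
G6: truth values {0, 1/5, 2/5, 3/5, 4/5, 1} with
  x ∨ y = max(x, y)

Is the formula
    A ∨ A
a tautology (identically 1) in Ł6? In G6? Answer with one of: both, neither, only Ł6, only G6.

In Ł6: at A = 0 the value is 0 — not a tautology.
In G6: at A = 0 the value is 0 — not a tautology.

neither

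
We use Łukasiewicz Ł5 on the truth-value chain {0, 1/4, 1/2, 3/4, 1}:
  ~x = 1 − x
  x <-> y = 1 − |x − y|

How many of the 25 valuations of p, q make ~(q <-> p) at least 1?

2

value 1: 2 assignments (counts)
value 3/4: 4 assignments
value 1/2: 6 assignments
value 1/4: 8 assignments
value 0: 5 assignments
So 2 of the 25 assignments meet the threshold.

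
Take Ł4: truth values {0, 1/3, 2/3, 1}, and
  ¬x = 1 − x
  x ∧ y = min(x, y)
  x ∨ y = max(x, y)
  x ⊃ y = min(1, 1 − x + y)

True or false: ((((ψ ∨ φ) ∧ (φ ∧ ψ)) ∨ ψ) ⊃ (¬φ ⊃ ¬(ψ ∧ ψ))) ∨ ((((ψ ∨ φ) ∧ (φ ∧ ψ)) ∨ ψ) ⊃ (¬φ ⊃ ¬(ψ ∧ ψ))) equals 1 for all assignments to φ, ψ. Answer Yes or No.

Counterexample: take φ = 0, ψ = 2/3.
ψ ∨ φ = 2/3 ∨ 0 = 2/3
φ ∧ ψ = 0 ∧ 2/3 = 0
(ψ ∨ φ) ∧ (φ ∧ ψ) = 2/3 ∧ 0 = 0
((ψ ∨ φ) ∧ (φ ∧ ψ)) ∨ ψ = 0 ∨ 2/3 = 2/3
¬φ = ¬0 = 1
ψ ∧ ψ = 2/3 ∧ 2/3 = 2/3
¬(ψ ∧ ψ) = ¬2/3 = 1/3
¬φ ⊃ ¬(ψ ∧ ψ) = 1 ⊃ 1/3 = 1/3
(((ψ ∨ φ) ∧ (φ ∧ ψ)) ∨ ψ) ⊃ (¬φ ⊃ ¬(ψ ∧ ψ)) = 2/3 ⊃ 1/3 = 2/3
ψ ∨ φ = 2/3 ∨ 0 = 2/3
φ ∧ ψ = 0 ∧ 2/3 = 0
(ψ ∨ φ) ∧ (φ ∧ ψ) = 2/3 ∧ 0 = 0
((ψ ∨ φ) ∧ (φ ∧ ψ)) ∨ ψ = 0 ∨ 2/3 = 2/3
¬φ = ¬0 = 1
ψ ∧ ψ = 2/3 ∧ 2/3 = 2/3
¬(ψ ∧ ψ) = ¬2/3 = 1/3
¬φ ⊃ ¬(ψ ∧ ψ) = 1 ⊃ 1/3 = 1/3
(((ψ ∨ φ) ∧ (φ ∧ ψ)) ∨ ψ) ⊃ (¬φ ⊃ ¬(ψ ∧ ψ)) = 2/3 ⊃ 1/3 = 2/3
((((ψ ∨ φ) ∧ (φ ∧ ψ)) ∨ ψ) ⊃ (¬φ ⊃ ¬(ψ ∧ ψ))) ∨ ((((ψ ∨ φ) ∧ (φ ∧ ψ)) ∨ ψ) ⊃ (¬φ ⊃ ¬(ψ ∧ ψ))) = 2/3 ∨ 2/3 = 2/3
This gives 2/3 ≠ 1.

No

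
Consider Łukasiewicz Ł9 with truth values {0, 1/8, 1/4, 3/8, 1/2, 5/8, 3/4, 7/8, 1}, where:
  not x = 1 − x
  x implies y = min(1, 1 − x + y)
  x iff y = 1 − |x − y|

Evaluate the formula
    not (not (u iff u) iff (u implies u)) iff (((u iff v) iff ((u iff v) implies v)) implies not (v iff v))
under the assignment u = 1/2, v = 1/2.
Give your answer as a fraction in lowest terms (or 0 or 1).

u iff u = 1/2 iff 1/2 = 1
not (u iff u) = not 1 = 0
u implies u = 1/2 implies 1/2 = 1
not (u iff u) iff (u implies u) = 0 iff 1 = 0
not (not (u iff u) iff (u implies u)) = not 0 = 1
u iff v = 1/2 iff 1/2 = 1
u iff v = 1/2 iff 1/2 = 1
(u iff v) implies v = 1 implies 1/2 = 1/2
(u iff v) iff ((u iff v) implies v) = 1 iff 1/2 = 1/2
v iff v = 1/2 iff 1/2 = 1
not (v iff v) = not 1 = 0
((u iff v) iff ((u iff v) implies v)) implies not (v iff v) = 1/2 implies 0 = 1/2
not (not (u iff u) iff (u implies u)) iff (((u iff v) iff ((u iff v) implies v)) implies not (v iff v)) = 1 iff 1/2 = 1/2

1/2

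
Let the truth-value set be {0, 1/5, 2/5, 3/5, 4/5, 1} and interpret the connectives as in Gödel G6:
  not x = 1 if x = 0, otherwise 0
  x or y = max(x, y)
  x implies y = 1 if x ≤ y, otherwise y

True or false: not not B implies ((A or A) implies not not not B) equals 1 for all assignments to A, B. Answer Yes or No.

No

Counterexample: take A = 1/5, B = 1/5.
not B = not 1/5 = 0
not not B = not 0 = 1
A or A = 1/5 or 1/5 = 1/5
not B = not 1/5 = 0
not not B = not 0 = 1
not not not B = not 1 = 0
(A or A) implies not not not B = 1/5 implies 0 = 0
not not B implies ((A or A) implies not not not B) = 1 implies 0 = 0
This gives 0 ≠ 1.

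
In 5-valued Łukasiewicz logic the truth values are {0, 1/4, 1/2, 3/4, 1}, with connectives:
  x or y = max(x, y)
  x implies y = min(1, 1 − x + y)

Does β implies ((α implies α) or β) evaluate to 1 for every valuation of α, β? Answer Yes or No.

Yes

At α = 3/4, β = 1/4, for instance:
α implies α = 3/4 implies 3/4 = 1
(α implies α) or β = 1 or 1/4 = 1
β implies ((α implies α) or β) = 1/4 implies 1 = 1
and checking the remaining 24 assignments likewise gives ≥ 1 in every case.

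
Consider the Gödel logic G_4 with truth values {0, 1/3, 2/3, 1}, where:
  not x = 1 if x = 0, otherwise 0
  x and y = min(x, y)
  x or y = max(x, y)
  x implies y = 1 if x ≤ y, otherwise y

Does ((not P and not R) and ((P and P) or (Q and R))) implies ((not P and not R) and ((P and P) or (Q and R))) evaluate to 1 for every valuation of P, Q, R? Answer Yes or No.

At P = 1/3, Q = 0, R = 2/3, for instance:
not P = not 1/3 = 0
not R = not 2/3 = 0
not P and not R = 0 and 0 = 0
P and P = 1/3 and 1/3 = 1/3
Q and R = 0 and 2/3 = 0
(P and P) or (Q and R) = 1/3 or 0 = 1/3
(not P and not R) and ((P and P) or (Q and R)) = 0 and 1/3 = 0
((not P and not R) and ((P and P) or (Q and R))) implies ((not P and not R) and ((P and P) or (Q and R))) = 0 implies 0 = 1
and checking the remaining 63 assignments likewise gives ≥ 1 in every case.

Yes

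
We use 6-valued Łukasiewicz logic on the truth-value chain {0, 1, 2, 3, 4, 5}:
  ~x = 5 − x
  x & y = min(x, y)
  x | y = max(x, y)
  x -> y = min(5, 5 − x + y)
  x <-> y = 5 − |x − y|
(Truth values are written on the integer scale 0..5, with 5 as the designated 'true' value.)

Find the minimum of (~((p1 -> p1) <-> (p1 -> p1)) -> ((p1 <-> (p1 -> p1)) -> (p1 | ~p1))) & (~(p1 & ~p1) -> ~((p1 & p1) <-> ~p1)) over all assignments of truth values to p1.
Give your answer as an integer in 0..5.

Take p1 = 2:
p1 -> p1 = 2 -> 2 = 5
p1 -> p1 = 2 -> 2 = 5
(p1 -> p1) <-> (p1 -> p1) = 5 <-> 5 = 5
~((p1 -> p1) <-> (p1 -> p1)) = ~5 = 0
p1 -> p1 = 2 -> 2 = 5
p1 <-> (p1 -> p1) = 2 <-> 5 = 2
~p1 = ~2 = 3
p1 | ~p1 = 2 | 3 = 3
(p1 <-> (p1 -> p1)) -> (p1 | ~p1) = 2 -> 3 = 5
~((p1 -> p1) <-> (p1 -> p1)) -> ((p1 <-> (p1 -> p1)) -> (p1 | ~p1)) = 0 -> 5 = 5
~p1 = ~2 = 3
p1 & ~p1 = 2 & 3 = 2
~(p1 & ~p1) = ~2 = 3
p1 & p1 = 2 & 2 = 2
~p1 = ~2 = 3
(p1 & p1) <-> ~p1 = 2 <-> 3 = 4
~((p1 & p1) <-> ~p1) = ~4 = 1
~(p1 & ~p1) -> ~((p1 & p1) <-> ~p1) = 3 -> 1 = 3
(~((p1 -> p1) <-> (p1 -> p1)) -> ((p1 <-> (p1 -> p1)) -> (p1 | ~p1))) & (~(p1 & ~p1) -> ~((p1 & p1) <-> ~p1)) = 5 & 3 = 3
No assignment yields a value below 3, so this is the minimum.

3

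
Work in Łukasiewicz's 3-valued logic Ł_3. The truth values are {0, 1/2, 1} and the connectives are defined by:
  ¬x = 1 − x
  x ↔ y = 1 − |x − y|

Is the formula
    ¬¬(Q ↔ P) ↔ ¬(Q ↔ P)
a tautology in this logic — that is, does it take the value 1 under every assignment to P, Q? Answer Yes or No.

Counterexample: take P = 0, Q = 0.
Q ↔ P = 0 ↔ 0 = 1
¬(Q ↔ P) = ¬1 = 0
¬¬(Q ↔ P) = ¬0 = 1
Q ↔ P = 0 ↔ 0 = 1
¬(Q ↔ P) = ¬1 = 0
¬¬(Q ↔ P) ↔ ¬(Q ↔ P) = 1 ↔ 0 = 0
This gives 0 ≠ 1.

No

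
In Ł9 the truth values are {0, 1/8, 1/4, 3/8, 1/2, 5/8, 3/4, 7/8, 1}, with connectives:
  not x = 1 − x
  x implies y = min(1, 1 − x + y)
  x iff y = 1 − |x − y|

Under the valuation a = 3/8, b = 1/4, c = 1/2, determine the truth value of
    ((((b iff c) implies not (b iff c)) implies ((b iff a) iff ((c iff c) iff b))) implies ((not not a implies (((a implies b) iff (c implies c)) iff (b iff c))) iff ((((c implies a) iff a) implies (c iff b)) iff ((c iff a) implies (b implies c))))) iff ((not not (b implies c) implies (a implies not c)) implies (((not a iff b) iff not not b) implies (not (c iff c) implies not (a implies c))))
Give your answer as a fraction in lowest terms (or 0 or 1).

1

b iff c = 1/4 iff 1/2 = 3/4
b iff c = 1/4 iff 1/2 = 3/4
not (b iff c) = not 3/4 = 1/4
(b iff c) implies not (b iff c) = 3/4 implies 1/4 = 1/2
b iff a = 1/4 iff 3/8 = 7/8
c iff c = 1/2 iff 1/2 = 1
(c iff c) iff b = 1 iff 1/4 = 1/4
(b iff a) iff ((c iff c) iff b) = 7/8 iff 1/4 = 3/8
((b iff c) implies not (b iff c)) implies ((b iff a) iff ((c iff c) iff b)) = 1/2 implies 3/8 = 7/8
not a = not 3/8 = 5/8
not not a = not 5/8 = 3/8
a implies b = 3/8 implies 1/4 = 7/8
c implies c = 1/2 implies 1/2 = 1
(a implies b) iff (c implies c) = 7/8 iff 1 = 7/8
b iff c = 1/4 iff 1/2 = 3/4
((a implies b) iff (c implies c)) iff (b iff c) = 7/8 iff 3/4 = 7/8
not not a implies (((a implies b) iff (c implies c)) iff (b iff c)) = 3/8 implies 7/8 = 1
c implies a = 1/2 implies 3/8 = 7/8
(c implies a) iff a = 7/8 iff 3/8 = 1/2
c iff b = 1/2 iff 1/4 = 3/4
((c implies a) iff a) implies (c iff b) = 1/2 implies 3/4 = 1
c iff a = 1/2 iff 3/8 = 7/8
b implies c = 1/4 implies 1/2 = 1
(c iff a) implies (b implies c) = 7/8 implies 1 = 1
(((c implies a) iff a) implies (c iff b)) iff ((c iff a) implies (b implies c)) = 1 iff 1 = 1
(not not a implies (((a implies b) iff (c implies c)) iff (b iff c))) iff ((((c implies a) iff a) implies (c iff b)) iff ((c iff a) implies (b implies c))) = 1 iff 1 = 1
(((b iff c) implies not (b iff c)) implies ((b iff a) iff ((c iff c) iff b))) implies ((not not a implies (((a implies b) iff (c implies c)) iff (b iff c))) iff ((((c implies a) iff a) implies (c iff b)) iff ((c iff a) implies (b implies c)))) = 7/8 implies 1 = 1
b implies c = 1/4 implies 1/2 = 1
not (b implies c) = not 1 = 0
not not (b implies c) = not 0 = 1
not c = not 1/2 = 1/2
a implies not c = 3/8 implies 1/2 = 1
not not (b implies c) implies (a implies not c) = 1 implies 1 = 1
not a = not 3/8 = 5/8
not a iff b = 5/8 iff 1/4 = 5/8
not b = not 1/4 = 3/4
not not b = not 3/4 = 1/4
(not a iff b) iff not not b = 5/8 iff 1/4 = 5/8
c iff c = 1/2 iff 1/2 = 1
not (c iff c) = not 1 = 0
a implies c = 3/8 implies 1/2 = 1
not (a implies c) = not 1 = 0
not (c iff c) implies not (a implies c) = 0 implies 0 = 1
((not a iff b) iff not not b) implies (not (c iff c) implies not (a implies c)) = 5/8 implies 1 = 1
(not not (b implies c) implies (a implies not c)) implies (((not a iff b) iff not not b) implies (not (c iff c) implies not (a implies c))) = 1 implies 1 = 1
((((b iff c) implies not (b iff c)) implies ((b iff a) iff ((c iff c) iff b))) implies ((not not a implies (((a implies b) iff (c implies c)) iff (b iff c))) iff ((((c implies a) iff a) implies (c iff b)) iff ((c iff a) implies (b implies c))))) iff ((not not (b implies c) implies (a implies not c)) implies (((not a iff b) iff not not b) implies (not (c iff c) implies not (a implies c)))) = 1 iff 1 = 1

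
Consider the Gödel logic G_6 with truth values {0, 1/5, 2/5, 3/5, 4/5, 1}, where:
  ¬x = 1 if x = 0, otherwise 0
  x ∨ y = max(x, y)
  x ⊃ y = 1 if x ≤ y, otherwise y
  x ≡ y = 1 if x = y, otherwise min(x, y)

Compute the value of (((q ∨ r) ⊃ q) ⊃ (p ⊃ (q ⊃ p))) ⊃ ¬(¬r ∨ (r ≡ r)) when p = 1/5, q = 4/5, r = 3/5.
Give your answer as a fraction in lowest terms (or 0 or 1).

q ∨ r = 4/5 ∨ 3/5 = 4/5
(q ∨ r) ⊃ q = 4/5 ⊃ 4/5 = 1
q ⊃ p = 4/5 ⊃ 1/5 = 1/5
p ⊃ (q ⊃ p) = 1/5 ⊃ 1/5 = 1
((q ∨ r) ⊃ q) ⊃ (p ⊃ (q ⊃ p)) = 1 ⊃ 1 = 1
¬r = ¬3/5 = 0
r ≡ r = 3/5 ≡ 3/5 = 1
¬r ∨ (r ≡ r) = 0 ∨ 1 = 1
¬(¬r ∨ (r ≡ r)) = ¬1 = 0
(((q ∨ r) ⊃ q) ⊃ (p ⊃ (q ⊃ p))) ⊃ ¬(¬r ∨ (r ≡ r)) = 1 ⊃ 0 = 0

0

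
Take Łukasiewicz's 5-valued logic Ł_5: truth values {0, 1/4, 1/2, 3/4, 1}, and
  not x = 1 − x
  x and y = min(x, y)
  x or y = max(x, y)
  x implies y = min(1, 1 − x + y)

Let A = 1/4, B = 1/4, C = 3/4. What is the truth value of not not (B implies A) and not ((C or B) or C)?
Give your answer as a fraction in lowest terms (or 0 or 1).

1/4

B implies A = 1/4 implies 1/4 = 1
not (B implies A) = not 1 = 0
not not (B implies A) = not 0 = 1
C or B = 3/4 or 1/4 = 3/4
(C or B) or C = 3/4 or 3/4 = 3/4
not ((C or B) or C) = not 3/4 = 1/4
not not (B implies A) and not ((C or B) or C) = 1 and 1/4 = 1/4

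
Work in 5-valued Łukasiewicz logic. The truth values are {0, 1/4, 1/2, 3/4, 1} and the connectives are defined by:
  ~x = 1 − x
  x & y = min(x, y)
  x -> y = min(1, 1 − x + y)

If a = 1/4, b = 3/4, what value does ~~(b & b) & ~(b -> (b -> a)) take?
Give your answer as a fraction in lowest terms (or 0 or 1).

1/4

b & b = 3/4 & 3/4 = 3/4
~(b & b) = ~3/4 = 1/4
~~(b & b) = ~1/4 = 3/4
b -> a = 3/4 -> 1/4 = 1/2
b -> (b -> a) = 3/4 -> 1/2 = 3/4
~(b -> (b -> a)) = ~3/4 = 1/4
~~(b & b) & ~(b -> (b -> a)) = 3/4 & 1/4 = 1/4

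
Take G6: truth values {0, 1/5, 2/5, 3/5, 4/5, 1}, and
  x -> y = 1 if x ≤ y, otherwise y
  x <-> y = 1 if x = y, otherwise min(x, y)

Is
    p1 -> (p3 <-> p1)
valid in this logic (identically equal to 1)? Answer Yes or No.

No

Counterexample: take p1 = 1/5, p3 = 0.
p3 <-> p1 = 0 <-> 1/5 = 0
p1 -> (p3 <-> p1) = 1/5 -> 0 = 0
This gives 0 ≠ 1.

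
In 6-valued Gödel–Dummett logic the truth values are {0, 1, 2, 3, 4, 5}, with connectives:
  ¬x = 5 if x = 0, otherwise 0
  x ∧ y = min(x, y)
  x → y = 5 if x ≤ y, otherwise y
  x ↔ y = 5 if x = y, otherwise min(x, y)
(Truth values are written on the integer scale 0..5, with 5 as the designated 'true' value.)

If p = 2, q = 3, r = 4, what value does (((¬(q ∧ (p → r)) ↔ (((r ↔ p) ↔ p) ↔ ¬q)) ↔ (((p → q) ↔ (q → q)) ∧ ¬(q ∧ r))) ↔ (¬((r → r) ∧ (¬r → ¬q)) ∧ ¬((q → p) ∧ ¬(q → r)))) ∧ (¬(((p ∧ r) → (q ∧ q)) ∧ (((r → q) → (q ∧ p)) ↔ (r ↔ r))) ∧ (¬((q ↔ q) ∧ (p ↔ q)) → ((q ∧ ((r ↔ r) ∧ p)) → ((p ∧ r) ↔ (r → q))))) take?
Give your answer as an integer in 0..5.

p → r = 2 → 4 = 5
q ∧ (p → r) = 3 ∧ 5 = 3
¬(q ∧ (p → r)) = ¬3 = 0
r ↔ p = 4 ↔ 2 = 2
(r ↔ p) ↔ p = 2 ↔ 2 = 5
¬q = ¬3 = 0
((r ↔ p) ↔ p) ↔ ¬q = 5 ↔ 0 = 0
¬(q ∧ (p → r)) ↔ (((r ↔ p) ↔ p) ↔ ¬q) = 0 ↔ 0 = 5
p → q = 2 → 3 = 5
q → q = 3 → 3 = 5
(p → q) ↔ (q → q) = 5 ↔ 5 = 5
q ∧ r = 3 ∧ 4 = 3
¬(q ∧ r) = ¬3 = 0
((p → q) ↔ (q → q)) ∧ ¬(q ∧ r) = 5 ∧ 0 = 0
(¬(q ∧ (p → r)) ↔ (((r ↔ p) ↔ p) ↔ ¬q)) ↔ (((p → q) ↔ (q → q)) ∧ ¬(q ∧ r)) = 5 ↔ 0 = 0
r → r = 4 → 4 = 5
¬r = ¬4 = 0
¬q = ¬3 = 0
¬r → ¬q = 0 → 0 = 5
(r → r) ∧ (¬r → ¬q) = 5 ∧ 5 = 5
¬((r → r) ∧ (¬r → ¬q)) = ¬5 = 0
q → p = 3 → 2 = 2
q → r = 3 → 4 = 5
¬(q → r) = ¬5 = 0
(q → p) ∧ ¬(q → r) = 2 ∧ 0 = 0
¬((q → p) ∧ ¬(q → r)) = ¬0 = 5
¬((r → r) ∧ (¬r → ¬q)) ∧ ¬((q → p) ∧ ¬(q → r)) = 0 ∧ 5 = 0
((¬(q ∧ (p → r)) ↔ (((r ↔ p) ↔ p) ↔ ¬q)) ↔ (((p → q) ↔ (q → q)) ∧ ¬(q ∧ r))) ↔ (¬((r → r) ∧ (¬r → ¬q)) ∧ ¬((q → p) ∧ ¬(q → r))) = 0 ↔ 0 = 5
p ∧ r = 2 ∧ 4 = 2
q ∧ q = 3 ∧ 3 = 3
(p ∧ r) → (q ∧ q) = 2 → 3 = 5
r → q = 4 → 3 = 3
q ∧ p = 3 ∧ 2 = 2
(r → q) → (q ∧ p) = 3 → 2 = 2
r ↔ r = 4 ↔ 4 = 5
((r → q) → (q ∧ p)) ↔ (r ↔ r) = 2 ↔ 5 = 2
((p ∧ r) → (q ∧ q)) ∧ (((r → q) → (q ∧ p)) ↔ (r ↔ r)) = 5 ∧ 2 = 2
¬(((p ∧ r) → (q ∧ q)) ∧ (((r → q) → (q ∧ p)) ↔ (r ↔ r))) = ¬2 = 0
q ↔ q = 3 ↔ 3 = 5
p ↔ q = 2 ↔ 3 = 2
(q ↔ q) ∧ (p ↔ q) = 5 ∧ 2 = 2
¬((q ↔ q) ∧ (p ↔ q)) = ¬2 = 0
r ↔ r = 4 ↔ 4 = 5
(r ↔ r) ∧ p = 5 ∧ 2 = 2
q ∧ ((r ↔ r) ∧ p) = 3 ∧ 2 = 2
p ∧ r = 2 ∧ 4 = 2
r → q = 4 → 3 = 3
(p ∧ r) ↔ (r → q) = 2 ↔ 3 = 2
(q ∧ ((r ↔ r) ∧ p)) → ((p ∧ r) ↔ (r → q)) = 2 → 2 = 5
¬((q ↔ q) ∧ (p ↔ q)) → ((q ∧ ((r ↔ r) ∧ p)) → ((p ∧ r) ↔ (r → q))) = 0 → 5 = 5
¬(((p ∧ r) → (q ∧ q)) ∧ (((r → q) → (q ∧ p)) ↔ (r ↔ r))) ∧ (¬((q ↔ q) ∧ (p ↔ q)) → ((q ∧ ((r ↔ r) ∧ p)) → ((p ∧ r) ↔ (r → q)))) = 0 ∧ 5 = 0
(((¬(q ∧ (p → r)) ↔ (((r ↔ p) ↔ p) ↔ ¬q)) ↔ (((p → q) ↔ (q → q)) ∧ ¬(q ∧ r))) ↔ (¬((r → r) ∧ (¬r → ¬q)) ∧ ¬((q → p) ∧ ¬(q → r)))) ∧ (¬(((p ∧ r) → (q ∧ q)) ∧ (((r → q) → (q ∧ p)) ↔ (r ↔ r))) ∧ (¬((q ↔ q) ∧ (p ↔ q)) → ((q ∧ ((r ↔ r) ∧ p)) → ((p ∧ r) ↔ (r → q))))) = 5 ∧ 0 = 0

0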